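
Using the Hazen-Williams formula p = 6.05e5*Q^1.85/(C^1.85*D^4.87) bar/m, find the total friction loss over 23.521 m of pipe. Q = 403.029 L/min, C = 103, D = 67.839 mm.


Q^1.85 = 66050
C^1.85 = 5293.6
D^4.87 = 8.3043e+08
p/m = 0.0090902 bar/m
p_total = 0.0090902 * 23.521 = 0.21381 bar

0.21381 bar


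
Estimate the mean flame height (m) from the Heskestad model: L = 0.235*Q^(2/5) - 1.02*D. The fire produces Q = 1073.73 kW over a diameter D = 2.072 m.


Q^(2/5) = 16.306
0.235 * Q^(2/5) = 3.8320
1.02 * D = 2.1134
L = 1.7186 m

1.7186 m


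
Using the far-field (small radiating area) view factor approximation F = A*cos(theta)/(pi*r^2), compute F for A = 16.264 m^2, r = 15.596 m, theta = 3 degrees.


cos(3 deg) = 0.99863
pi*r^2 = 764.15
F = 16.264 * 0.99863 / 764.15 = 0.021255

0.021255


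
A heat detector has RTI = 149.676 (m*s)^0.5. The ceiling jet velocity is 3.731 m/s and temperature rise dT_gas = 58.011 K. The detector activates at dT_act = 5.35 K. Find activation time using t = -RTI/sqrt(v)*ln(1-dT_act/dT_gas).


dT_act/dT_gas = 0.092224
ln(1 - 0.092224) = -0.096758
t = -149.676 / sqrt(3.731) * -0.096758 = 7.4976 s

7.4976 s


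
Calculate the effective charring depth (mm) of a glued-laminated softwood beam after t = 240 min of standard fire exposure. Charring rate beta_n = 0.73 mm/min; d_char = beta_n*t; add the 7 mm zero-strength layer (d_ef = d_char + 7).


d_char = 0.73 * 240 = 175.2 mm
d_ef = 175.2 + 1.0*7 = 182.2 mm

182.2 mm


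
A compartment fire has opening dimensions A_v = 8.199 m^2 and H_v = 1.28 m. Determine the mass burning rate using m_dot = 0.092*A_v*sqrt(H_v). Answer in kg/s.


sqrt(H_v) = 1.1314
m_dot = 0.092 * 8.199 * 1.1314 = 0.85340 kg/s

0.85340 kg/s


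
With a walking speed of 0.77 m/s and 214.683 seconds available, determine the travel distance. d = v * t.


d = 0.77 * 214.683 = 165.31 m

165.31 m


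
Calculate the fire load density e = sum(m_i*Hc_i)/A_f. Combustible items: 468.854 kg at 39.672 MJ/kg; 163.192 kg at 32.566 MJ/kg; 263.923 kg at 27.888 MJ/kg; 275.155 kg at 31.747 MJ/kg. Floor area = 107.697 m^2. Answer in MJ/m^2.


Total energy = 468.854*39.672 + 163.192*32.566 + 263.923*27.888 + 275.155*31.747
= 18600.38 + 5314.511 + 7360.285 + 8735.346
= 40010.52 MJ
e = 40010.52 / 107.697 = 371.51 MJ/m^2

371.51 MJ/m^2


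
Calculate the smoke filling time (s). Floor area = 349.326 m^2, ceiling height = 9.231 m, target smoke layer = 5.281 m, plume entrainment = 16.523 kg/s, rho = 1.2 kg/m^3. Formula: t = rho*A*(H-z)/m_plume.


H - z = 3.95 m
t = 1.2 * 349.326 * 3.95 / 16.523 = 100.21 s

100.21 s


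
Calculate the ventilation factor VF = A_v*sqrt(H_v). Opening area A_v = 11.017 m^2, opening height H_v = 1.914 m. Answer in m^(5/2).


sqrt(H_v) = 1.3835
VF = 11.017 * 1.3835 = 15.242 m^(5/2)

15.242 m^(5/2)


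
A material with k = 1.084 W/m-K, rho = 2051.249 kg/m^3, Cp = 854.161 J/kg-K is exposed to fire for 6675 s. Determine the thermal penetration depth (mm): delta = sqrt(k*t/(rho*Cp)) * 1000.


alpha = 1.084 / (2051.249 * 854.161) = 6.1869e-07 m^2/s
alpha * t = 0.0041297
delta = sqrt(0.0041297) * 1000 = 64.263 mm

64.263 mm


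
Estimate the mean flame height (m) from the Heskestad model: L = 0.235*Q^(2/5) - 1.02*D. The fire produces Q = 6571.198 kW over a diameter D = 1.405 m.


Q^(2/5) = 33.656
0.235 * Q^(2/5) = 7.9091
1.02 * D = 1.4331
L = 6.4760 m

6.4760 m


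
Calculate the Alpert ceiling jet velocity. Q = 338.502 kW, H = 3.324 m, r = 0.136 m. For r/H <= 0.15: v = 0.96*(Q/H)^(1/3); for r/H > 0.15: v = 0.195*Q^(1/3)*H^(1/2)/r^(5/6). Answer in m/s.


r/H = 0.136 / 3.324 = 0.040915
r/H <= 0.15, so v = 0.96*(Q/H)^(1/3)
Q/H = 101.84
(Q/H)^(1/3) = 4.6698
v = 0.96 * 4.6698 = 4.4830 m/s

4.4830 m/s


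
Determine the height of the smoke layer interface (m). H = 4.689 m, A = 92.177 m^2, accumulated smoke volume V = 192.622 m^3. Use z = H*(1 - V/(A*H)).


V/(A*H) = 0.44566
1 - 0.44566 = 0.55434
z = 4.689 * 0.55434 = 2.5993 m

2.5993 m


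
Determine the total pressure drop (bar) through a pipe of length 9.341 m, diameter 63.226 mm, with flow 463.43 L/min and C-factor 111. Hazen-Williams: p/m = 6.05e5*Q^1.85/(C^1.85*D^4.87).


Q^1.85 = 85521
C^1.85 = 6079.2
D^4.87 = 5.8933e+08
p/m = 0.014442 bar/m
p_total = 0.014442 * 9.341 = 0.13490 bar

0.13490 bar


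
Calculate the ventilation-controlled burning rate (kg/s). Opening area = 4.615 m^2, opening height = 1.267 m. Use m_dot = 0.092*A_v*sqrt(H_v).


sqrt(H_v) = 1.1256
m_dot = 0.092 * 4.615 * 1.1256 = 0.47791 kg/s

0.47791 kg/s


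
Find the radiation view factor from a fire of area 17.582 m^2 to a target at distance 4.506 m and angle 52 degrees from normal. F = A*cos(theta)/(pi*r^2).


cos(52 deg) = 0.61566
pi*r^2 = 63.787
F = 17.582 * 0.61566 / 63.787 = 0.16970

0.16970


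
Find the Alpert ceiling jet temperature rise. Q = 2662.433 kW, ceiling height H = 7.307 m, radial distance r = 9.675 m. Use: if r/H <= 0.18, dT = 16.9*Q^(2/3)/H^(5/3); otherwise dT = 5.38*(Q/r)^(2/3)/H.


r/H = 9.675 / 7.307 = 1.3241
r/H > 0.18, so dT = 5.38*(Q/r)^(2/3)/H
Q/r = 275.19
(Q/r)^(2/3) = 42.308
dT = 5.38 * 42.308 / 7.307 = 31.150 K

31.150 K


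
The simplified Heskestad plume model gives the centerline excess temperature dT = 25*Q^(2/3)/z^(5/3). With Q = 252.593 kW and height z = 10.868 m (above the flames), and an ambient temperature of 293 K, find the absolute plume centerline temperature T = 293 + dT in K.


Q^(2/3) = 39.959
z^(5/3) = 53.323
dT = 25 * 39.959 / 53.323 = 18.734 K
T = 293 + 18.734 = 311.73 K

311.73 K


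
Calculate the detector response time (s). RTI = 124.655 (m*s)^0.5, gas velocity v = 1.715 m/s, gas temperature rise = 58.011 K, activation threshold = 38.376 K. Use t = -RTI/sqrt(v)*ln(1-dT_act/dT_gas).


dT_act/dT_gas = 0.66153
ln(1 - 0.66153) = -1.0833
t = -124.655 / sqrt(1.715) * -1.0833 = 103.12 s

103.12 s


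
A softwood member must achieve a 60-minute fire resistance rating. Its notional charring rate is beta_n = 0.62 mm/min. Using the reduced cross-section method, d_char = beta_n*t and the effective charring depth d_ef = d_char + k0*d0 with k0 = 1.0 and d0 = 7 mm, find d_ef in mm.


d_char = 0.62 * 60 = 37.2 mm
d_ef = 37.2 + 1.0*7 = 44.2 mm

44.2 mm


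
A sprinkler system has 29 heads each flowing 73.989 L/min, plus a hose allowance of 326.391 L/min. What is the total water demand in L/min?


Sprinkler demand = 29 * 73.989 = 2145.681 L/min
Total = 2145.681 + 326.391 = 2472.072 L/min

2472.072 L/min


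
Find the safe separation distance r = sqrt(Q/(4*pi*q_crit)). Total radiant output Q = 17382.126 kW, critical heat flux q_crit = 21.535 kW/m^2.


4*pi*q_crit = 270.62
Q/(4*pi*q_crit) = 64.232
r = sqrt(64.232) = 8.0145 m

8.0145 m


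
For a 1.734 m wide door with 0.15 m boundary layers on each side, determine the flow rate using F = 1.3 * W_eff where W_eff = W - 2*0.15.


W_eff = 1.734 - 0.30 = 1.434 m
F = 1.3 * 1.434 = 1.8642 persons/s

1.8642 persons/s


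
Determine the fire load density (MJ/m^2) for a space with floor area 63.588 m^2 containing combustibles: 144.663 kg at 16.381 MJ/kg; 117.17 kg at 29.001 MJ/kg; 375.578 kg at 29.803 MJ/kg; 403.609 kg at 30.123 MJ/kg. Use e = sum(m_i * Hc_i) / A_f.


Total energy = 144.663*16.381 + 117.17*29.001 + 375.578*29.803 + 403.609*30.123
= 2369.725 + 3398.047 + 11193.35 + 12157.91
= 29119.04 MJ
e = 29119.04 / 63.588 = 457.93 MJ/m^2

457.93 MJ/m^2


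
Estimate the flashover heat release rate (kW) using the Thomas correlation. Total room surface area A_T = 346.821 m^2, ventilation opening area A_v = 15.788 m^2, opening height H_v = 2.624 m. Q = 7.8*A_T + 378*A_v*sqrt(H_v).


7.8*A_T = 2705.2
sqrt(H_v) = 1.6199
378*A_v*sqrt(H_v) = 9667.2
Q = 2705.2 + 9667.2 = 12372 kW

12372 kW


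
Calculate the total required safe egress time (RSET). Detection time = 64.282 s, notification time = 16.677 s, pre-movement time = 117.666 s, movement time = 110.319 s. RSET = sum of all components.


Total = 64.282 + 16.677 + 117.666 + 110.319 = 308.944 s

308.944 s


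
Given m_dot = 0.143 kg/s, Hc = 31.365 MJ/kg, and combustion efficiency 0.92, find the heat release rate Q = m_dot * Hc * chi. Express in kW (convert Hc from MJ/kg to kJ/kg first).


Hc = 31.365 MJ/kg = 31.365 * 1000 kJ/kg = 31365 kJ/kg
Q = 0.143 kg/s * 31365 kJ/kg * 0.92 = 4126.4 kW

4126.4 kW


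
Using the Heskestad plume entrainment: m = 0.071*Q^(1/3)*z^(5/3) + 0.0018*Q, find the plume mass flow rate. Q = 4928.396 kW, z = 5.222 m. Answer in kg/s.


Q^(1/3) = 17.018
z^(5/3) = 15.718
First term = 0.071 * 17.018 * 15.718 = 18.991
Second term = 0.0018 * 4928.396 = 8.8711
m = 27.862 kg/s

27.862 kg/s


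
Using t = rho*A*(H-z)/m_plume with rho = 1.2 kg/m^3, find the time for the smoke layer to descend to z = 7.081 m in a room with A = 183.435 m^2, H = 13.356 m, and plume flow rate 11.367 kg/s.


H - z = 6.275 m
t = 1.2 * 183.435 * 6.275 / 11.367 = 121.52 s

121.52 s


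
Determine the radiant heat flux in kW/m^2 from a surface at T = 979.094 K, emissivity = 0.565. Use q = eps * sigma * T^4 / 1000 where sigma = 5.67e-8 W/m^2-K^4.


T^4 = 9.1896e+11
q = 0.565 * 5.67e-8 * 9.1896e+11 / 1000 = 29.439 kW/m^2

29.439 kW/m^2


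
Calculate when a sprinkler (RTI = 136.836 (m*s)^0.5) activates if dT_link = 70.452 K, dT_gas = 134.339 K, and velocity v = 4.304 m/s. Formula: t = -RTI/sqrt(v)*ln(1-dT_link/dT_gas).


dT_link/dT_gas = 0.52443
ln(1 - 0.52443) = -0.74325
t = -136.836 / sqrt(4.304) * -0.74325 = 49.023 s

49.023 s


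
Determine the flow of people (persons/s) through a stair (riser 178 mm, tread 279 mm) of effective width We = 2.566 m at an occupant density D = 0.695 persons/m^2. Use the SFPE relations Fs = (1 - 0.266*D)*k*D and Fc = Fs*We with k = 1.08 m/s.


1 - 0.266*D = 1 - 0.266*0.695 = 0.81513
Fs = 0.81513 * 1.08 * 0.695 = 0.61184 persons/(s*m)
Fc = 0.61184 * 2.566 = 1.5700 persons/s

1.5700 persons/s


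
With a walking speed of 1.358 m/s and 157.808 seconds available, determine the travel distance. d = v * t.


d = 1.358 * 157.808 = 214.30 m

214.30 m


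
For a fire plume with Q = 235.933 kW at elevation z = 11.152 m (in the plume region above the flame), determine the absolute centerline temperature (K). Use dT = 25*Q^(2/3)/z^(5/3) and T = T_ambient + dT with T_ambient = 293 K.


Q^(2/3) = 38.182
z^(5/3) = 55.666
dT = 25 * 38.182 / 55.666 = 17.148 K
T = 293 + 17.148 = 310.15 K

310.15 K


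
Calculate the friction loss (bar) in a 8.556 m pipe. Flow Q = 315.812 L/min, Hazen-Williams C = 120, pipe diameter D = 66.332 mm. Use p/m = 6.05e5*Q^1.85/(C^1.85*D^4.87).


Q^1.85 = 42067
C^1.85 = 7022.4
D^4.87 = 7.4437e+08
p/m = 0.0048688 bar/m
p_total = 0.0048688 * 8.556 = 0.041657 bar

0.041657 bar


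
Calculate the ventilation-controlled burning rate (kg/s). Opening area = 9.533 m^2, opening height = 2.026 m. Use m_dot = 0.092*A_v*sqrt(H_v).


sqrt(H_v) = 1.4234
m_dot = 0.092 * 9.533 * 1.4234 = 1.2484 kg/s

1.2484 kg/s


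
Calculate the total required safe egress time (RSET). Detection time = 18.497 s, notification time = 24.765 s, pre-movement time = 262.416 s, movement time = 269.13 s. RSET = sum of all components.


Total = 18.497 + 24.765 + 262.416 + 269.13 = 574.808 s

574.808 s


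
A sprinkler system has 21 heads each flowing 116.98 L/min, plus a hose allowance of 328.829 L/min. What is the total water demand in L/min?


Sprinkler demand = 21 * 116.98 = 2456.58 L/min
Total = 2456.58 + 328.829 = 2785.409 L/min

2785.409 L/min


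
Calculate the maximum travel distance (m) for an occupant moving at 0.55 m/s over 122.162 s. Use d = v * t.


d = 0.55 * 122.162 = 67.189 m

67.189 m


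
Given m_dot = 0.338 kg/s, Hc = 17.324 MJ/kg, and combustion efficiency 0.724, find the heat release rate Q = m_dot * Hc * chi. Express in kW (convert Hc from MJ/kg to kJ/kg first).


Hc = 17.324 MJ/kg = 17.324 * 1000 kJ/kg = 17324 kJ/kg
Q = 0.338 kg/s * 17324 kJ/kg * 0.724 = 4239.4 kW

4239.4 kW


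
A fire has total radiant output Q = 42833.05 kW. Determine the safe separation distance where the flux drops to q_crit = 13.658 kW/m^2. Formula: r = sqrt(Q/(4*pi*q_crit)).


4*pi*q_crit = 171.63
Q/(4*pi*q_crit) = 249.56
r = sqrt(249.56) = 15.798 m

15.798 m


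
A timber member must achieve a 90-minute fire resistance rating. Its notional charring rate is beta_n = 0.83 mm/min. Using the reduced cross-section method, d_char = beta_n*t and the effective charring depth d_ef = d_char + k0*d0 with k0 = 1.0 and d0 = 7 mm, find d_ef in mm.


d_char = 0.83 * 90 = 74.7 mm
d_ef = 74.7 + 1.0*7 = 81.7 mm

81.7 mm


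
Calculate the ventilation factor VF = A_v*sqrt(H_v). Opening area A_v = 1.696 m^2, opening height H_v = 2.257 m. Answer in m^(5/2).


sqrt(H_v) = 1.5023
VF = 1.696 * 1.5023 = 2.5480 m^(5/2)

2.5480 m^(5/2)


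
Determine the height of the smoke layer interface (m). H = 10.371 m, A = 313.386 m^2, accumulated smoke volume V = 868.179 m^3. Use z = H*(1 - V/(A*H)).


V/(A*H) = 0.26712
1 - 0.26712 = 0.73288
z = 10.371 * 0.73288 = 7.6007 m

7.6007 m


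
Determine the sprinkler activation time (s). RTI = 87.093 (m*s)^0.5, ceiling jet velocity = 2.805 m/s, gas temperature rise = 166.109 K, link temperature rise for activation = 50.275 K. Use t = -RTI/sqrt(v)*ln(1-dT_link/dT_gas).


dT_link/dT_gas = 0.30266
ln(1 - 0.30266) = -0.36049
t = -87.093 / sqrt(2.805) * -0.36049 = 18.746 s

18.746 s


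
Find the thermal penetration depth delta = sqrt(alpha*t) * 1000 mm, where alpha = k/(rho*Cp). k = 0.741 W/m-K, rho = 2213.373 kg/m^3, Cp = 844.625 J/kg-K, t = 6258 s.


alpha = 0.741 / (2213.373 * 844.625) = 3.9637e-07 m^2/s
alpha * t = 0.0024805
delta = sqrt(0.0024805) * 1000 = 49.804 mm

49.804 mm


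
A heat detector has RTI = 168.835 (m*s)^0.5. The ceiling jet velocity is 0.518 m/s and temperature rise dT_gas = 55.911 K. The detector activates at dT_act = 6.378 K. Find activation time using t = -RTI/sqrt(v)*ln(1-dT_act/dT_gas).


dT_act/dT_gas = 0.11407
ln(1 - 0.11407) = -0.12112
t = -168.835 / sqrt(0.518) * -0.12112 = 28.413 s

28.413 s


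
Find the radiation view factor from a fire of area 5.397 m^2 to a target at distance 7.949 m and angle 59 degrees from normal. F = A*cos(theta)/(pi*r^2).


cos(59 deg) = 0.51504
pi*r^2 = 198.51
F = 5.397 * 0.51504 / 198.51 = 0.014003

0.014003


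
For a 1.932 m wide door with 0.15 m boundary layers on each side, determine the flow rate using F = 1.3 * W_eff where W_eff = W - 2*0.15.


W_eff = 1.932 - 0.30 = 1.632 m
F = 1.3 * 1.632 = 2.1216 persons/s

2.1216 persons/s


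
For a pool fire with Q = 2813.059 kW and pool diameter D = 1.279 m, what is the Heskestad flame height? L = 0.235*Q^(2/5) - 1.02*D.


Q^(2/5) = 23.970
0.235 * Q^(2/5) = 5.6330
1.02 * D = 1.3046
L = 4.3284 m

4.3284 m


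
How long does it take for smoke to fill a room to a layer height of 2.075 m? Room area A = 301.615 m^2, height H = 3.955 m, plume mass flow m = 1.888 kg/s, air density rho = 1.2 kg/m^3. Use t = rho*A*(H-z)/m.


H - z = 1.88 m
t = 1.2 * 301.615 * 1.88 / 1.888 = 360.40 s

360.40 s


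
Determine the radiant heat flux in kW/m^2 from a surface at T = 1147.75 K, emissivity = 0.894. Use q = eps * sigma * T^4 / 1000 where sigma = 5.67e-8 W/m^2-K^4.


T^4 = 1.7354e+12
q = 0.894 * 5.67e-8 * 1.7354e+12 / 1000 = 87.965 kW/m^2

87.965 kW/m^2


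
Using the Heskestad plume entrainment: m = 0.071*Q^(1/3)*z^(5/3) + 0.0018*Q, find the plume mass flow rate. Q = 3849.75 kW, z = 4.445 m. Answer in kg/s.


Q^(1/3) = 15.673
z^(5/3) = 12.017
First term = 0.071 * 15.673 * 12.017 = 13.372
Second term = 0.0018 * 3849.75 = 6.9295
m = 20.301 kg/s

20.301 kg/s


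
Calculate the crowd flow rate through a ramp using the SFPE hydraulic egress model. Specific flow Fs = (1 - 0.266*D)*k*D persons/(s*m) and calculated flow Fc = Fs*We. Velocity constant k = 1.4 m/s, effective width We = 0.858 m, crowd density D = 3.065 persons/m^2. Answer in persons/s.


1 - 0.266*D = 1 - 0.266*3.065 = 0.18471
Fs = 0.18471 * 1.4 * 3.065 = 0.79259 persons/(s*m)
Fc = 0.79259 * 0.858 = 0.68004 persons/s

0.68004 persons/s


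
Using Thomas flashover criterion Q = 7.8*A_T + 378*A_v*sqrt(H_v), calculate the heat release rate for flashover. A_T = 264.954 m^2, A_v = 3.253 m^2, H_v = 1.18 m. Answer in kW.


7.8*A_T = 2066.6
sqrt(H_v) = 1.0863
378*A_v*sqrt(H_v) = 1335.7
Q = 2066.6 + 1335.7 = 3402.4 kW

3402.4 kW


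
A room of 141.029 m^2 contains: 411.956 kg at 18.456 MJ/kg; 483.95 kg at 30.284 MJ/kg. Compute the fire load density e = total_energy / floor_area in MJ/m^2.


Total energy = 411.956*18.456 + 483.95*30.284
= 7603.060 + 14655.94
= 22259.00 MJ
e = 22259.00 / 141.029 = 157.83 MJ/m^2

157.83 MJ/m^2


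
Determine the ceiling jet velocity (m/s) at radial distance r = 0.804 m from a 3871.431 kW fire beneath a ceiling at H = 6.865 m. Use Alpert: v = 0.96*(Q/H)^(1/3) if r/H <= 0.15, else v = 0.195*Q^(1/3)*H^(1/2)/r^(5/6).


r/H = 0.804 / 6.865 = 0.11712
r/H <= 0.15, so v = 0.96*(Q/H)^(1/3)
Q/H = 563.94
(Q/H)^(1/3) = 8.2618
v = 0.96 * 8.2618 = 7.9314 m/s

7.9314 m/s


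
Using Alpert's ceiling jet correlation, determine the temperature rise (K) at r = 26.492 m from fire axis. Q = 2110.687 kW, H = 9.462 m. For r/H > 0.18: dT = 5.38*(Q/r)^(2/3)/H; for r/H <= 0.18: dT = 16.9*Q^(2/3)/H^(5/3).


r/H = 26.492 / 9.462 = 2.7998
r/H > 0.18, so dT = 5.38*(Q/r)^(2/3)/H
Q/r = 79.673
(Q/r)^(2/3) = 18.516
dT = 5.38 * 18.516 / 9.462 = 10.528 K

10.528 K


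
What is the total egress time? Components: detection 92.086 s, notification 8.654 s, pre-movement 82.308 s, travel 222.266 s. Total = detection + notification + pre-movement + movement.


Total = 92.086 + 8.654 + 82.308 + 222.266 = 405.314 s

405.314 s


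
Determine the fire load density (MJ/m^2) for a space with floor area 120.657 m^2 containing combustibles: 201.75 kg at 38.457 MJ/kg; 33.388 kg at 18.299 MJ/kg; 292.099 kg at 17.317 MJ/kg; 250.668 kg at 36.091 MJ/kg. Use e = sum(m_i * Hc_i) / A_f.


Total energy = 201.75*38.457 + 33.388*18.299 + 292.099*17.317 + 250.668*36.091
= 7758.700 + 610.9670 + 5058.278 + 9046.859
= 22474.80 MJ
e = 22474.80 / 120.657 = 186.27 MJ/m^2

186.27 MJ/m^2


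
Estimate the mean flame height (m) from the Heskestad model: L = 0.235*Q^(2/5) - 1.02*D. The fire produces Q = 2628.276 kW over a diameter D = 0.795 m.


Q^(2/5) = 23.328
0.235 * Q^(2/5) = 5.4820
1.02 * D = 0.81090
L = 4.6711 m

4.6711 m


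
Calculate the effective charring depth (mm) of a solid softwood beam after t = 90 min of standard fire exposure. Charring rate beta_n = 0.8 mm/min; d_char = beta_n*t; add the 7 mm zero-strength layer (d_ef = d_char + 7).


d_char = 0.8 * 90 = 72 mm
d_ef = 72 + 1.0*7 = 79 mm

79 mm


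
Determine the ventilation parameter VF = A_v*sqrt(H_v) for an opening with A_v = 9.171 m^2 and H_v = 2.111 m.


sqrt(H_v) = 1.4529
VF = 9.171 * 1.4529 = 13.325 m^(5/2)

13.325 m^(5/2)


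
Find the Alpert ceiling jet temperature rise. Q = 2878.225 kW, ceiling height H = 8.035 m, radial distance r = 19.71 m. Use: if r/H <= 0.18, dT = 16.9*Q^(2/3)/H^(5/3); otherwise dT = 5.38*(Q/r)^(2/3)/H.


r/H = 19.71 / 8.035 = 2.4530
r/H > 0.18, so dT = 5.38*(Q/r)^(2/3)/H
Q/r = 146.03
(Q/r)^(2/3) = 27.731
dT = 5.38 * 27.731 / 8.035 = 18.568 K

18.568 K


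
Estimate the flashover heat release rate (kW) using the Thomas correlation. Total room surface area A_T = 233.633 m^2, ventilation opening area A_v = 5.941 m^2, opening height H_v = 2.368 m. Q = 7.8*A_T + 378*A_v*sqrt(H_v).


7.8*A_T = 1822.3
sqrt(H_v) = 1.5388
378*A_v*sqrt(H_v) = 3455.7
Q = 1822.3 + 3455.7 = 5278.1 kW

5278.1 kW


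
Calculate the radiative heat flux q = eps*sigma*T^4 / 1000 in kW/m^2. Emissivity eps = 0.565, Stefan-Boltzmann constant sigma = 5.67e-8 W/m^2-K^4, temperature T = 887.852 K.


T^4 = 6.2139e+11
q = 0.565 * 5.67e-8 * 6.2139e+11 / 1000 = 19.906 kW/m^2

19.906 kW/m^2


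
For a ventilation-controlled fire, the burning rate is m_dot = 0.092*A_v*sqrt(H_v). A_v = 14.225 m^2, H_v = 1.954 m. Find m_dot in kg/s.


sqrt(H_v) = 1.3979
m_dot = 0.092 * 14.225 * 1.3979 = 1.8294 kg/s

1.8294 kg/s


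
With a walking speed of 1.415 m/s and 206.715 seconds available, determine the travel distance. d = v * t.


d = 1.415 * 206.715 = 292.50 m

292.50 m


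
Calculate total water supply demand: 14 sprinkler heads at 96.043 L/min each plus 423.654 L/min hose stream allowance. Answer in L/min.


Sprinkler demand = 14 * 96.043 = 1344.602 L/min
Total = 1344.602 + 423.654 = 1768.256 L/min

1768.256 L/min


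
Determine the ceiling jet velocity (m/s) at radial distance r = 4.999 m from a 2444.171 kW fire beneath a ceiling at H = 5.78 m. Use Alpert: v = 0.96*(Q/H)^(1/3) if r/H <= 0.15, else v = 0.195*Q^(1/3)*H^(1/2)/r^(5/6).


r/H = 4.999 / 5.78 = 0.86488
r/H > 0.15, so v = 0.195*Q^(1/3)*H^(1/2)/r^(5/6)
Q^(1/3) = 13.470
H^(1/2) = 2.4042
r^(5/6) = 3.8230
v = 0.195 * 13.470 * 2.4042 / 3.8230 = 1.6519 m/s

1.6519 m/s


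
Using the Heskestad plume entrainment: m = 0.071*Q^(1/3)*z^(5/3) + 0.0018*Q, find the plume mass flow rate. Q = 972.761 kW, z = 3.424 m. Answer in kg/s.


Q^(1/3) = 9.9084
z^(5/3) = 7.7784
First term = 0.071 * 9.9084 * 7.7784 = 5.4720
Second term = 0.0018 * 972.761 = 1.7510
m = 7.2230 kg/s

7.2230 kg/s


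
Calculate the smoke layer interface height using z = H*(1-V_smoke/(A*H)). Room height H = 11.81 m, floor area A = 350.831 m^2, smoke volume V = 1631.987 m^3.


V/(A*H) = 0.39388
1 - 0.39388 = 0.60612
z = 11.81 * 0.60612 = 7.1582 m

7.1582 m


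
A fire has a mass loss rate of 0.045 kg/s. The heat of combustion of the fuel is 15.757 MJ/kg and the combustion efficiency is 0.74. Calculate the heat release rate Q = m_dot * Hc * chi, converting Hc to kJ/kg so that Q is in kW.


Hc = 15.757 MJ/kg = 15.757 * 1000 kJ/kg = 15757 kJ/kg
Q = 0.045 kg/s * 15757 kJ/kg * 0.74 = 524.71 kW

524.71 kW


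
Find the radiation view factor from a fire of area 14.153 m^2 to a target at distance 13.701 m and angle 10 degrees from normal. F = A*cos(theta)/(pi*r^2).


cos(10 deg) = 0.98481
pi*r^2 = 589.73
F = 14.153 * 0.98481 / 589.73 = 0.023634

0.023634


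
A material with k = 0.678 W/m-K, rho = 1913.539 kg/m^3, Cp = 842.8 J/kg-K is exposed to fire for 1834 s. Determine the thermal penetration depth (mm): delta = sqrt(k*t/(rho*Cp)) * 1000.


alpha = 0.678 / (1913.539 * 842.8) = 4.2040e-07 m^2/s
alpha * t = 0.00077102
delta = sqrt(0.00077102) * 1000 = 27.767 mm

27.767 mm


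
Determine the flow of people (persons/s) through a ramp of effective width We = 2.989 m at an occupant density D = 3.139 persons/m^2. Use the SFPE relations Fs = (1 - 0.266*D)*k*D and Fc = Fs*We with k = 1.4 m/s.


1 - 0.266*D = 1 - 0.266*3.139 = 0.16503
Fs = 0.16503 * 1.4 * 3.139 = 0.72522 persons/(s*m)
Fc = 0.72522 * 2.989 = 2.1677 persons/s

2.1677 persons/s


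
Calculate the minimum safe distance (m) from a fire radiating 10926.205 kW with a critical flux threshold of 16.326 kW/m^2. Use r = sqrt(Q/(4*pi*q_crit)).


4*pi*q_crit = 205.16
Q/(4*pi*q_crit) = 53.257
r = sqrt(53.257) = 7.2978 m

7.2978 m


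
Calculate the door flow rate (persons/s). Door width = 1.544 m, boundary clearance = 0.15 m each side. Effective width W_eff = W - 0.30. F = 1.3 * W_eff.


W_eff = 1.544 - 0.30 = 1.244 m
F = 1.3 * 1.244 = 1.6172 persons/s

1.6172 persons/s


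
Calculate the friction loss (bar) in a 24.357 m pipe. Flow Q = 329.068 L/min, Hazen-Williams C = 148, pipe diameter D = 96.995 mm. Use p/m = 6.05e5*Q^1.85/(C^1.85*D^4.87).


Q^1.85 = 45392
C^1.85 = 10351
D^4.87 = 4.7366e+09
p/m = 0.00056012 bar/m
p_total = 0.00056012 * 24.357 = 0.013643 bar

0.013643 bar


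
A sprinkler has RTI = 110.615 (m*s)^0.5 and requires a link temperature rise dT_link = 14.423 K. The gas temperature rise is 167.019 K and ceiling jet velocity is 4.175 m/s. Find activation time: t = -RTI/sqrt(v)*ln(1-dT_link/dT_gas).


dT_link/dT_gas = 0.086355
ln(1 - 0.086355) = -0.090314
t = -110.615 / sqrt(4.175) * -0.090314 = 4.8892 s

4.8892 s


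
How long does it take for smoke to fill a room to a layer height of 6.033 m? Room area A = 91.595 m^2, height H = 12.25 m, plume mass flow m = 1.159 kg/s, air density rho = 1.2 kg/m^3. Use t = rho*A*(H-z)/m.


H - z = 6.217 m
t = 1.2 * 91.595 * 6.217 / 1.159 = 589.59 s

589.59 s


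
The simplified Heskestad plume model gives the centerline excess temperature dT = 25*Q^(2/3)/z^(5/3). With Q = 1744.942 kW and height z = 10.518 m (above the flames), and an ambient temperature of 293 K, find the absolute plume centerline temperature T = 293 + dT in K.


Q^(2/3) = 144.94
z^(5/3) = 50.492
dT = 25 * 144.94 / 50.492 = 71.764 K
T = 293 + 71.764 = 364.76 K

364.76 K


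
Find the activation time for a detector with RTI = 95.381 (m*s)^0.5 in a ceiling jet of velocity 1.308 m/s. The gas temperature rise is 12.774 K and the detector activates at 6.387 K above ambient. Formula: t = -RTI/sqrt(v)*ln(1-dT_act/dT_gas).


dT_act/dT_gas = 0.5
ln(1 - 0.5) = -0.69315
t = -95.381 / sqrt(1.308) * -0.69315 = 57.807 s

57.807 s


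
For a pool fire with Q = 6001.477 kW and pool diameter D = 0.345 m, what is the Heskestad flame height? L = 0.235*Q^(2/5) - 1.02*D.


Q^(2/5) = 32.457
0.235 * Q^(2/5) = 7.6273
1.02 * D = 0.35190
L = 7.2754 m

7.2754 m


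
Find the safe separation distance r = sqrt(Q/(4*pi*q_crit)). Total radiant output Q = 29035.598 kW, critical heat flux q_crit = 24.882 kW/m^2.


4*pi*q_crit = 312.68
Q/(4*pi*q_crit) = 92.861
r = sqrt(92.861) = 9.6365 m

9.6365 m


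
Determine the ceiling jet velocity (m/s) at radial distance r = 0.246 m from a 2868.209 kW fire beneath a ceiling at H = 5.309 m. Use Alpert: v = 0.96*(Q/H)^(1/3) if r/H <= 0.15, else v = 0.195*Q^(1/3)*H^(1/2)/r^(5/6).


r/H = 0.246 / 5.309 = 0.046336
r/H <= 0.15, so v = 0.96*(Q/H)^(1/3)
Q/H = 540.25
(Q/H)^(1/3) = 8.1445
v = 0.96 * 8.1445 = 7.8187 m/s

7.8187 m/s


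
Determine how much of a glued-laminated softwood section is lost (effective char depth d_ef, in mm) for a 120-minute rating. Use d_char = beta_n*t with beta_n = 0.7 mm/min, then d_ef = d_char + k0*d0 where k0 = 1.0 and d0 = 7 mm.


d_char = 0.7 * 120 = 84 mm
d_ef = 84 + 1.0*7 = 91 mm

91 mm


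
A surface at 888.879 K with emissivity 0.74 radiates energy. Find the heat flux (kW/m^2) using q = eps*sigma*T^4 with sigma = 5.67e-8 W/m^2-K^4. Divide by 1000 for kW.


T^4 = 6.2427e+11
q = 0.74 * 5.67e-8 * 6.2427e+11 / 1000 = 26.193 kW/m^2

26.193 kW/m^2


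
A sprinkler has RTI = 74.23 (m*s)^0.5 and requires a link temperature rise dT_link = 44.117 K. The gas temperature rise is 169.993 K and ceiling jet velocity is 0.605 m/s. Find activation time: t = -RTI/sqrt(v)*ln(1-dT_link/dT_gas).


dT_link/dT_gas = 0.25952
ln(1 - 0.25952) = -0.30046
t = -74.23 / sqrt(0.605) * -0.30046 = 28.674 s

28.674 s


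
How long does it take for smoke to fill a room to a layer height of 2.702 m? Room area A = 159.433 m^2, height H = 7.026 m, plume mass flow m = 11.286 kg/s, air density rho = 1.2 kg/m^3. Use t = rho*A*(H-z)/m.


H - z = 4.324 m
t = 1.2 * 159.433 * 4.324 / 11.286 = 73.300 s

73.300 s


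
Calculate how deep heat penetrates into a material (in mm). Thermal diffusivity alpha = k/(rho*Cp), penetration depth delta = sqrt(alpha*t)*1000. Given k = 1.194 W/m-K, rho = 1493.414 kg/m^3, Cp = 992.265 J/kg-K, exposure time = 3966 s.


alpha = 1.194 / (1493.414 * 992.265) = 8.0574e-07 m^2/s
alpha * t = 0.0031956
delta = sqrt(0.0031956) * 1000 = 56.529 mm

56.529 mm


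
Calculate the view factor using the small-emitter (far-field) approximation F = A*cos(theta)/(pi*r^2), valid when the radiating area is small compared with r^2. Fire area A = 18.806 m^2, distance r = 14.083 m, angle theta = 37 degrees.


cos(37 deg) = 0.79864
pi*r^2 = 623.07
F = 18.806 * 0.79864 / 623.07 = 0.024105

0.024105


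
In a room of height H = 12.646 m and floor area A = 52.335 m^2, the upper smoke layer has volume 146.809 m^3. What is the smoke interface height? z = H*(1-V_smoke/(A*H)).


V/(A*H) = 0.22182
1 - 0.22182 = 0.77818
z = 12.646 * 0.77818 = 9.8408 m

9.8408 m


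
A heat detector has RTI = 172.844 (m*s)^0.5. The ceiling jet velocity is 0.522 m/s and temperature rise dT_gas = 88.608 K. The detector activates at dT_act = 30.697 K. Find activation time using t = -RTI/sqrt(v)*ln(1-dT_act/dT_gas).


dT_act/dT_gas = 0.34644
ln(1 - 0.34644) = -0.42531
t = -172.844 / sqrt(0.522) * -0.42531 = 101.75 s

101.75 s


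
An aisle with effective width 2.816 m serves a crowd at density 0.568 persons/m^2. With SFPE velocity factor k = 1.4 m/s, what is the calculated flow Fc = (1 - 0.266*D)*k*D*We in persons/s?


1 - 0.266*D = 1 - 0.266*0.568 = 0.84891
Fs = 0.84891 * 1.4 * 0.568 = 0.67505 persons/(s*m)
Fc = 0.67505 * 2.816 = 1.9010 persons/s

1.9010 persons/s


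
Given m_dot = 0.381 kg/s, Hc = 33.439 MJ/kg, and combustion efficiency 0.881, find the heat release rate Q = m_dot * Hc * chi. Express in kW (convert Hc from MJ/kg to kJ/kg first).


Hc = 33.439 MJ/kg = 33.439 * 1000 kJ/kg = 33439 kJ/kg
Q = 0.381 kg/s * 33439 kJ/kg * 0.881 = 11224 kW

11224 kW


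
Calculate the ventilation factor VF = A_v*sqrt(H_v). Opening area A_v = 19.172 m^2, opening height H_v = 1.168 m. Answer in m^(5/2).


sqrt(H_v) = 1.0807
VF = 19.172 * 1.0807 = 20.720 m^(5/2)

20.720 m^(5/2)


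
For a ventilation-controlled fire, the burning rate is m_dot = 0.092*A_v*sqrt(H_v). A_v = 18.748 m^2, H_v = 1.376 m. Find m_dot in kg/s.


sqrt(H_v) = 1.1730
m_dot = 0.092 * 18.748 * 1.1730 = 2.0233 kg/s

2.0233 kg/s


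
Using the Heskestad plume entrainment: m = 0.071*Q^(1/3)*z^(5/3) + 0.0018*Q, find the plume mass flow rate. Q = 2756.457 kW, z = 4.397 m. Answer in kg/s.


Q^(1/3) = 14.021
z^(5/3) = 11.801
First term = 0.071 * 14.021 * 11.801 = 11.748
Second term = 0.0018 * 2756.457 = 4.9616
m = 16.710 kg/s

16.710 kg/s


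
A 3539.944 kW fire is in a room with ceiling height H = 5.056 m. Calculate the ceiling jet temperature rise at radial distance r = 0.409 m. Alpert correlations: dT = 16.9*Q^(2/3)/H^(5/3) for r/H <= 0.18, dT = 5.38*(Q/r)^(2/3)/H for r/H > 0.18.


r/H = 0.409 / 5.056 = 0.080894
r/H <= 0.18, so dT = 16.9*Q^(2/3)/H^(5/3)
Q^(2/3) = 232.27
H^(5/3) = 14.894
dT = 16.9 * 232.27 / 14.894 = 263.56 K

263.56 K


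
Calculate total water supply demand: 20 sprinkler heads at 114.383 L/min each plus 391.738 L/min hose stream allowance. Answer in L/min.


Sprinkler demand = 20 * 114.383 = 2287.66 L/min
Total = 2287.66 + 391.738 = 2679.398 L/min

2679.398 L/min


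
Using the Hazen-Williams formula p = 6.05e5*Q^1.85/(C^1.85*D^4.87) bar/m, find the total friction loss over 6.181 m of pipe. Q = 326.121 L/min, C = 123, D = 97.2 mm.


Q^1.85 = 44643
C^1.85 = 7350.6
D^4.87 = 4.7856e+09
p/m = 0.00076780 bar/m
p_total = 0.00076780 * 6.181 = 0.0047458 bar

0.0047458 bar


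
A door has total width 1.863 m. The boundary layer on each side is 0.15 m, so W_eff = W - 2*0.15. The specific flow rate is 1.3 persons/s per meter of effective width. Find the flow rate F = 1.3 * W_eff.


W_eff = 1.863 - 0.30 = 1.563 m
F = 1.3 * 1.563 = 2.0319 persons/s

2.0319 persons/s


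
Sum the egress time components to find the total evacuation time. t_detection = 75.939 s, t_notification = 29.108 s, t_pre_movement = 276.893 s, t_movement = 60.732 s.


Total = 75.939 + 29.108 + 276.893 + 60.732 = 442.672 s

442.672 s


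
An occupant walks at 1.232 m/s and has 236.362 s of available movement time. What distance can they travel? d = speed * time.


d = 1.232 * 236.362 = 291.20 m

291.20 m


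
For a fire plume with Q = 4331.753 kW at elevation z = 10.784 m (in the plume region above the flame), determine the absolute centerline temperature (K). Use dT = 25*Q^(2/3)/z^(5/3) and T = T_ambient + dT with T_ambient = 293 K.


Q^(2/3) = 265.73
z^(5/3) = 52.638
dT = 25 * 265.73 / 52.638 = 126.21 K
T = 293 + 126.21 = 419.21 K

419.21 K


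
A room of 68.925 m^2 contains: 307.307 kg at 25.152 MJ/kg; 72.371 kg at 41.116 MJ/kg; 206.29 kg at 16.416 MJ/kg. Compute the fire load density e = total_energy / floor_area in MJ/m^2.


Total energy = 307.307*25.152 + 72.371*41.116 + 206.29*16.416
= 7729.386 + 2975.606 + 3386.457
= 14091.45 MJ
e = 14091.45 / 68.925 = 204.45 MJ/m^2

204.45 MJ/m^2


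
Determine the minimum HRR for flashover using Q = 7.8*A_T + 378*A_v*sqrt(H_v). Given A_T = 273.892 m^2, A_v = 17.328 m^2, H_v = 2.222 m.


7.8*A_T = 2136.4
sqrt(H_v) = 1.4906
378*A_v*sqrt(H_v) = 9763.7
Q = 2136.4 + 9763.7 = 11900 kW

11900 kW


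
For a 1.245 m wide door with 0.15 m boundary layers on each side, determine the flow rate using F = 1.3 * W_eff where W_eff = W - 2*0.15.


W_eff = 1.245 - 0.30 = 0.945 m
F = 1.3 * 0.945 = 1.2285 persons/s

1.2285 persons/s


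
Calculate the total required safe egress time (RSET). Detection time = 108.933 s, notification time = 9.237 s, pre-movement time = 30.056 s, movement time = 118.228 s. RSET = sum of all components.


Total = 108.933 + 9.237 + 30.056 + 118.228 = 266.454 s

266.454 s


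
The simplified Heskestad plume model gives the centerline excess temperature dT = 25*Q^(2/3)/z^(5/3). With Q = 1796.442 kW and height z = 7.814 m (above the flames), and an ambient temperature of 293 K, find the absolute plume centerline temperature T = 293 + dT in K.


Q^(2/3) = 147.78
z^(5/3) = 30.770
dT = 25 * 147.78 / 30.770 = 120.07 K
T = 293 + 120.07 = 413.07 K

413.07 K


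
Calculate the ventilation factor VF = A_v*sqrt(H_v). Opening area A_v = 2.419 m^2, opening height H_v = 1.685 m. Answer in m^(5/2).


sqrt(H_v) = 1.2981
VF = 2.419 * 1.2981 = 3.1400 m^(5/2)

3.1400 m^(5/2)


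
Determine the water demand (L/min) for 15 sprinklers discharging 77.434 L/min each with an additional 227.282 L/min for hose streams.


Sprinkler demand = 15 * 77.434 = 1161.51 L/min
Total = 1161.51 + 227.282 = 1388.792 L/min

1388.792 L/min


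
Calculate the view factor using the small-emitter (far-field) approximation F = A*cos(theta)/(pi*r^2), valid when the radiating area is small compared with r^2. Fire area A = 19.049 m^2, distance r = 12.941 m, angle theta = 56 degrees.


cos(56 deg) = 0.55919
pi*r^2 = 526.12
F = 19.049 * 0.55919 / 526.12 = 0.020246

0.020246


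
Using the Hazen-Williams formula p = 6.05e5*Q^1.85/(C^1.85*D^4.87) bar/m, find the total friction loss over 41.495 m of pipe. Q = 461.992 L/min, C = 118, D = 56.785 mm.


Q^1.85 = 85030
C^1.85 = 6807.4
D^4.87 = 3.4924e+08
p/m = 0.021639 bar/m
p_total = 0.021639 * 41.495 = 0.89789 bar

0.89789 bar


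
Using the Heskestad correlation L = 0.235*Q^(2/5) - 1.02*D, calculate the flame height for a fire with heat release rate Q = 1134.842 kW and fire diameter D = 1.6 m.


Q^(2/5) = 16.671
0.235 * Q^(2/5) = 3.9178
1.02 * D = 1.632
L = 2.2858 m

2.2858 m


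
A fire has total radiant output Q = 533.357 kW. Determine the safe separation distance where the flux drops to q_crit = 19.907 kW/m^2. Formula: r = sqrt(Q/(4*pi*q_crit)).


4*pi*q_crit = 250.16
Q/(4*pi*q_crit) = 2.1321
r = sqrt(2.1321) = 1.4602 m

1.4602 m


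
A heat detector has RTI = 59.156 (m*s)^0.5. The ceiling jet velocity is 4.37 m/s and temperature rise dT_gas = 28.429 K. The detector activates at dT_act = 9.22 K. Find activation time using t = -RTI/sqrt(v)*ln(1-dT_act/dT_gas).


dT_act/dT_gas = 0.32432
ln(1 - 0.32432) = -0.39203
t = -59.156 / sqrt(4.37) * -0.39203 = 11.094 s

11.094 s


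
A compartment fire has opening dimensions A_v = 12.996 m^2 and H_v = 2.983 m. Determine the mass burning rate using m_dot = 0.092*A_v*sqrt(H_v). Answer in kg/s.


sqrt(H_v) = 1.7271
m_dot = 0.092 * 12.996 * 1.7271 = 2.0650 kg/s

2.0650 kg/s


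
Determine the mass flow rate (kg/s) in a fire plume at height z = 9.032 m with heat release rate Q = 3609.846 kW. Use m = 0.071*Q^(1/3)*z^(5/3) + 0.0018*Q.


Q^(1/3) = 15.340
z^(5/3) = 39.172
First term = 0.071 * 15.340 * 39.172 = 42.664
Second term = 0.0018 * 3609.846 = 6.4977
m = 49.162 kg/s

49.162 kg/s


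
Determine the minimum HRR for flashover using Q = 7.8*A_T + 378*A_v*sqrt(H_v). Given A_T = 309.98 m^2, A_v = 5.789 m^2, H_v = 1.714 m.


7.8*A_T = 2417.844
sqrt(H_v) = 1.3092
378*A_v*sqrt(H_v) = 2864.8
Q = 2417.844 + 2864.8 = 5282.7 kW

5282.7 kW


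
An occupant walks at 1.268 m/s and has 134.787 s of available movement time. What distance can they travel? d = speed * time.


d = 1.268 * 134.787 = 170.91 m

170.91 m


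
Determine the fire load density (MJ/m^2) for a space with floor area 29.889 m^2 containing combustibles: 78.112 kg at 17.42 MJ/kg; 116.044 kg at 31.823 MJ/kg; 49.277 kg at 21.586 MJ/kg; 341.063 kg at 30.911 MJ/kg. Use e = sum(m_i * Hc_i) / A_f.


Total energy = 78.112*17.42 + 116.044*31.823 + 49.277*21.586 + 341.063*30.911
= 1360.711 + 3692.868 + 1063.693 + 10542.60
= 16659.87 MJ
e = 16659.87 / 29.889 = 557.39 MJ/m^2

557.39 MJ/m^2


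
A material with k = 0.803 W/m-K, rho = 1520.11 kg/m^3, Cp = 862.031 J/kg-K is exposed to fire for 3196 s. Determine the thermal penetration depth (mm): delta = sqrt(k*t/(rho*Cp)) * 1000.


alpha = 0.803 / (1520.11 * 862.031) = 6.1280e-07 m^2/s
alpha * t = 0.0019585
delta = sqrt(0.0019585) * 1000 = 44.255 mm

44.255 mm


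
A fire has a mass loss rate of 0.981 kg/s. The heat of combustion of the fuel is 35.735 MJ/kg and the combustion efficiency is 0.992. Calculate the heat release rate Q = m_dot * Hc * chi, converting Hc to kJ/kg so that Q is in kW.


Hc = 35.735 MJ/kg = 35.735 * 1000 kJ/kg = 35735 kJ/kg
Q = 0.981 kg/s * 35735 kJ/kg * 0.992 = 34776 kW

34776 kW


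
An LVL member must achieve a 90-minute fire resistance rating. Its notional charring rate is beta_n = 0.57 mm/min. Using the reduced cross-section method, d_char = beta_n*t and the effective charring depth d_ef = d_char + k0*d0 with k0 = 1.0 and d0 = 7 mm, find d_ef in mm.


d_char = 0.57 * 90 = 51.3 mm
d_ef = 51.3 + 1.0*7 = 58.3 mm

58.3 mm


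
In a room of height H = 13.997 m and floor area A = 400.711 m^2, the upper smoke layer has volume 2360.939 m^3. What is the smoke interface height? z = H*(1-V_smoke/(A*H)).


V/(A*H) = 0.42094
1 - 0.42094 = 0.57906
z = 13.997 * 0.57906 = 8.1051 m

8.1051 m


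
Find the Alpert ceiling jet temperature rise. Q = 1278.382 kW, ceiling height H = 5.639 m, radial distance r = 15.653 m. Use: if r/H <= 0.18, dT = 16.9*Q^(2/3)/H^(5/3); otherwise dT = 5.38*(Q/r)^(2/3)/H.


r/H = 15.653 / 5.639 = 2.7758
r/H > 0.18, so dT = 5.38*(Q/r)^(2/3)/H
Q/r = 81.670
(Q/r)^(2/3) = 18.824
dT = 5.38 * 18.824 / 5.639 = 17.959 K

17.959 K


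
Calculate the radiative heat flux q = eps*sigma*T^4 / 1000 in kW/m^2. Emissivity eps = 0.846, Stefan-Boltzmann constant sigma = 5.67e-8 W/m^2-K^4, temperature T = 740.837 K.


T^4 = 3.0122e+11
q = 0.846 * 5.67e-8 * 3.0122e+11 / 1000 = 14.449 kW/m^2

14.449 kW/m^2


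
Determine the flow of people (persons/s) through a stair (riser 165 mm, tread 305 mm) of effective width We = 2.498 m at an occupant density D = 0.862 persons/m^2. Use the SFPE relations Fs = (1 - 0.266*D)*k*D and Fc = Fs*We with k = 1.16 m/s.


1 - 0.266*D = 1 - 0.266*0.862 = 0.77071
Fs = 0.77071 * 1.16 * 0.862 = 0.77065 persons/(s*m)
Fc = 0.77065 * 2.498 = 1.9251 persons/s

1.9251 persons/s


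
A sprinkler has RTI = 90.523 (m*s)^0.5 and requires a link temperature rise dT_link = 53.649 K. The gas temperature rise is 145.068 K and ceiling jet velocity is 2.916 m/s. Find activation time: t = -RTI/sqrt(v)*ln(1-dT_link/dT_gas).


dT_link/dT_gas = 0.36982
ln(1 - 0.36982) = -0.46175
t = -90.523 / sqrt(2.916) * -0.46175 = 24.478 s

24.478 s


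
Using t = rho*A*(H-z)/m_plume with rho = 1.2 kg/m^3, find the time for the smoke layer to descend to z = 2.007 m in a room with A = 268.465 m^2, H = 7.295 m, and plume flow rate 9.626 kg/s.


H - z = 5.288 m
t = 1.2 * 268.465 * 5.288 / 9.626 = 176.98 s

176.98 s


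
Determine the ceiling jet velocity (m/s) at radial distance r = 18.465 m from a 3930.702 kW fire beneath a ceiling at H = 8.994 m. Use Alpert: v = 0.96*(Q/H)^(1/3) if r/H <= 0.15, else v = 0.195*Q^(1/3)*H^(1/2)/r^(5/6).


r/H = 18.465 / 8.994 = 2.0530
r/H > 0.15, so v = 0.195*Q^(1/3)*H^(1/2)/r^(5/6)
Q^(1/3) = 15.782
H^(1/2) = 2.9990
r^(5/6) = 11.358
v = 0.195 * 15.782 * 2.9990 / 11.358 = 0.81260 m/s

0.81260 m/s
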